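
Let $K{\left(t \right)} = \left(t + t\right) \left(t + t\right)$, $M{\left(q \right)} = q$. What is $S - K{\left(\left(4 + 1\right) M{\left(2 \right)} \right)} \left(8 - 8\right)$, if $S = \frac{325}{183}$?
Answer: $\frac{325}{183} \approx 1.776$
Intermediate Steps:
$K{\left(t \right)} = 4 t^{2}$ ($K{\left(t \right)} = 2 t 2 t = 4 t^{2}$)
$S = \frac{325}{183}$ ($S = 325 \cdot \frac{1}{183} = \frac{325}{183} \approx 1.776$)
$S - K{\left(\left(4 + 1\right) M{\left(2 \right)} \right)} \left(8 - 8\right) = \frac{325}{183} - 4 \left(\left(4 + 1\right) 2\right)^{2} \left(8 - 8\right) = \frac{325}{183} - 4 \left(5 \cdot 2\right)^{2} \cdot 0 = \frac{325}{183} - 4 \cdot 10^{2} \cdot 0 = \frac{325}{183} - 4 \cdot 100 \cdot 0 = \frac{325}{183} - 400 \cdot 0 = \frac{325}{183} - 0 = \frac{325}{183} + 0 = \frac{325}{183}$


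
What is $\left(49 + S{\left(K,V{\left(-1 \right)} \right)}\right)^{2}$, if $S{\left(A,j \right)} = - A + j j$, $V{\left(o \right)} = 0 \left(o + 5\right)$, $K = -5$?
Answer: $2916$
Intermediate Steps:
$V{\left(o \right)} = 0$ ($V{\left(o \right)} = 0 \left(5 + o\right) = 0$)
$S{\left(A,j \right)} = j^{2} - A$ ($S{\left(A,j \right)} = - A + j^{2} = j^{2} - A$)
$\left(49 + S{\left(K,V{\left(-1 \right)} \right)}\right)^{2} = \left(49 + \left(0^{2} - -5\right)\right)^{2} = \left(49 + \left(0 + 5\right)\right)^{2} = \left(49 + 5\right)^{2} = 54^{2} = 2916$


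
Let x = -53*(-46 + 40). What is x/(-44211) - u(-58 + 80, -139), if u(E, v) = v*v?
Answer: -284733683/14737 ≈ -19321.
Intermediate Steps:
u(E, v) = v²
x = 318 (x = -53*(-6) = 318)
x/(-44211) - u(-58 + 80, -139) = 318/(-44211) - 1*(-139)² = 318*(-1/44211) - 1*19321 = -106/14737 - 19321 = -284733683/14737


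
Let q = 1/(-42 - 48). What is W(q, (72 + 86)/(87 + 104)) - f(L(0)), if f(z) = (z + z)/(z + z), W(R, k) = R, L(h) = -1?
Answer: -91/90 ≈ -1.0111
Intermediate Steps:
q = -1/90 (q = 1/(-90) = -1/90 ≈ -0.011111)
f(z) = 1 (f(z) = (2*z)/((2*z)) = (2*z)*(1/(2*z)) = 1)
W(q, (72 + 86)/(87 + 104)) - f(L(0)) = -1/90 - 1*1 = -1/90 - 1 = -91/90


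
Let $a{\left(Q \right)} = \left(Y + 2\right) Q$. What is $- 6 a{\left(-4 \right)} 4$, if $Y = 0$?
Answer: $192$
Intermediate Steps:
$a{\left(Q \right)} = 2 Q$ ($a{\left(Q \right)} = \left(0 + 2\right) Q = 2 Q$)
$- 6 a{\left(-4 \right)} 4 = - 6 \cdot 2 \left(-4\right) 4 = \left(-6\right) \left(-8\right) 4 = 48 \cdot 4 = 192$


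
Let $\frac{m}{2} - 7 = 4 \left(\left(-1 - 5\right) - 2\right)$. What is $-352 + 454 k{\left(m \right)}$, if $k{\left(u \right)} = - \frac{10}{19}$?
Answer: $- \frac{11228}{19} \approx -590.95$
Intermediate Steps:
$m = -50$ ($m = 14 + 2 \cdot 4 \left(\left(-1 - 5\right) - 2\right) = 14 + 2 \cdot 4 \left(-6 - 2\right) = 14 + 2 \cdot 4 \left(-8\right) = 14 + 2 \left(-32\right) = 14 - 64 = -50$)
$k{\left(u \right)} = - \frac{10}{19}$ ($k{\left(u \right)} = \left(-10\right) \frac{1}{19} = - \frac{10}{19}$)
$-352 + 454 k{\left(m \right)} = -352 + 454 \left(- \frac{10}{19}\right) = -352 - \frac{4540}{19} = - \frac{11228}{19}$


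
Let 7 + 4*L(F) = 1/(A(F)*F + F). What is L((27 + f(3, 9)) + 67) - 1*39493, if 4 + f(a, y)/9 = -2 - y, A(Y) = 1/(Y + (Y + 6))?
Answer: -485785501/12300 ≈ -39495.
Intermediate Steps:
A(Y) = 1/(6 + 2*Y) (A(Y) = 1/(Y + (6 + Y)) = 1/(6 + 2*Y))
f(a, y) = -54 - 9*y (f(a, y) = -36 + 9*(-2 - y) = -36 + (-18 - 9*y) = -54 - 9*y)
L(F) = -7/4 + 1/(4*(F + F/(2*(3 + F)))) (L(F) = -7/4 + 1/(4*((1/(2*(3 + F)))*F + F)) = -7/4 + 1/(4*(F/(2*(3 + F)) + F)) = -7/4 + 1/(4*(F + F/(2*(3 + F)))))
L((27 + f(3, 9)) + 67) - 1*39493 = (6 - 47*((27 + (-54 - 9*9)) + 67) - 14*((27 + (-54 - 9*9)) + 67)²)/(4*((27 + (-54 - 9*9)) + 67)*(7 + 2*((27 + (-54 - 9*9)) + 67))) - 1*39493 = (6 - 47*((27 + (-54 - 81)) + 67) - 14*((27 + (-54 - 81)) + 67)²)/(4*((27 + (-54 - 81)) + 67)*(7 + 2*((27 + (-54 - 81)) + 67))) - 39493 = (6 - 47*((27 - 135) + 67) - 14*((27 - 135) + 67)²)/(4*((27 - 135) + 67)*(7 + 2*((27 - 135) + 67))) - 39493 = (6 - 47*(-108 + 67) - 14*(-108 + 67)²)/(4*(-108 + 67)*(7 + 2*(-108 + 67))) - 39493 = (¼)*(6 - 47*(-41) - 14*(-41)²)/(-41*(7 + 2*(-41))) - 39493 = (¼)*(-1/41)*(6 + 1927 - 14*1681)/(7 - 82) - 39493 = (¼)*(-1/41)*(6 + 1927 - 23534)/(-75) - 39493 = (¼)*(-1/41)*(-1/75)*(-21601) - 39493 = -21601/12300 - 39493 = -485785501/12300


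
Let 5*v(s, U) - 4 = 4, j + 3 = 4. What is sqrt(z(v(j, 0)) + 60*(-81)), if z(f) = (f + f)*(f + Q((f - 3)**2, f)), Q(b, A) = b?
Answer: 2*I*sqrt(757595)/25 ≈ 69.632*I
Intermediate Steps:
j = 1 (j = -3 + 4 = 1)
v(s, U) = 8/5 (v(s, U) = 4/5 + (1/5)*4 = 4/5 + 4/5 = 8/5)
z(f) = 2*f*(f + (-3 + f)**2) (z(f) = (f + f)*(f + (f - 3)**2) = (2*f)*(f + (-3 + f)**2) = 2*f*(f + (-3 + f)**2))
sqrt(z(v(j, 0)) + 60*(-81)) = sqrt(2*(8/5)*(8/5 + (-3 + 8/5)**2) + 60*(-81)) = sqrt(2*(8/5)*(8/5 + (-7/5)**2) - 4860) = sqrt(2*(8/5)*(8/5 + 49/25) - 4860) = sqrt(2*(8/5)*(89/25) - 4860) = sqrt(1424/125 - 4860) = sqrt(-606076/125) = 2*I*sqrt(757595)/25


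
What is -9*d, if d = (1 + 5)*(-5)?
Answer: 270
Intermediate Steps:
d = -30 (d = 6*(-5) = -30)
-9*d = -9*(-30) = 270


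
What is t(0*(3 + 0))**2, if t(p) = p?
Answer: 0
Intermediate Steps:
t(0*(3 + 0))**2 = (0*(3 + 0))**2 = (0*3)**2 = 0**2 = 0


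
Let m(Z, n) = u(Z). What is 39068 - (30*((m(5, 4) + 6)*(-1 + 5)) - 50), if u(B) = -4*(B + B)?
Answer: 43198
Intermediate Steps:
u(B) = -8*B
m(Z, n) = -8*Z
39068 - (30*((m(5, 4) + 6)*(-1 + 5)) - 50) = 39068 - (30*((-8*5 + 6)*(-1 + 5)) - 50) = 39068 - (30*((-40 + 6)*4) - 50) = 39068 - (30*(-34*4) - 50) = 39068 - (30*(-136) - 50) = 39068 - (-4080 - 50) = 39068 - 1*(-4130) = 39068 + 4130 = 43198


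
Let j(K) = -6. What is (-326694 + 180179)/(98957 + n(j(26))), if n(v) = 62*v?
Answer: -29303/19717 ≈ -1.4862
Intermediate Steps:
(-326694 + 180179)/(98957 + n(j(26))) = (-326694 + 180179)/(98957 + 62*(-6)) = -146515/(98957 - 372) = -146515/98585 = -146515*1/98585 = -29303/19717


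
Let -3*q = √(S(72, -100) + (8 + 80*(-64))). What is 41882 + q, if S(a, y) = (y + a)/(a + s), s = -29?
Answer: 41882 - 2*I*√2363323/129 ≈ 41882.0 - 23.834*I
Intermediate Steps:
S(a, y) = (a + y)/(-29 + a) (S(a, y) = (y + a)/(a - 29) = (a + y)/(-29 + a))
q = -2*I*√2363323/129 (q = -√((72 - 100)/(-29 + 72) + (8 + 80*(-64)))/3 = -√(-28/43 + (8 - 5120))/3 = -√((1/43)*(-28) - 5112)/3 = -√(-28/43 - 5112)/3 = -2*I*√2363323/129 ≈ -23.834*I)
41882 + q = 41882 - 2*I*√2363323/129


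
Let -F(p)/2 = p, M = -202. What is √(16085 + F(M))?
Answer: √16489 ≈ 128.41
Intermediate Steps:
F(p) = -2*p
√(16085 + F(M)) = √(16085 - 2*(-202)) = √(16085 + 404) = √16489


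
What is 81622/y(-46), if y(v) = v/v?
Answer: 81622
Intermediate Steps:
y(v) = 1
81622/y(-46) = 81622/1 = 81622*1 = 81622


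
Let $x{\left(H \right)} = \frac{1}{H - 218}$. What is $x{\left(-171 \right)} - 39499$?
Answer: $- \frac{15365112}{389} \approx -39499.0$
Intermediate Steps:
$x{\left(H \right)} = \frac{1}{-218 + H}$
$x{\left(-171 \right)} - 39499 = \frac{1}{-218 - 171} - 39499 = \frac{1}{-389} - 39499 = - \frac{1}{389} - 39499 = - \frac{15365112}{389}$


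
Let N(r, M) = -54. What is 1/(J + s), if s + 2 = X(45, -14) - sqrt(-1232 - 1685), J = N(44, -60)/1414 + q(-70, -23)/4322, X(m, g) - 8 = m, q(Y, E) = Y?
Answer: 118920072237295/12867478960534118 + 2334255341929*I*sqrt(2917)/12867478960534118 ≈ 0.0092419 + 0.0097977*I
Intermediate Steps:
X(m, g) = 8 + m
J = -83092/1527827 (J = -54/1414 - 70/4322 = -54*1/1414 - 70*1/4322 = -27/707 - 35/2161 = -83092/1527827 ≈ -0.054386)
s = 51 - I*sqrt(2917) (s = -2 + ((8 + 45) - sqrt(-1232 - 1685)) = -2 + (53 - sqrt(-2917)) = -2 + (53 - I*sqrt(2917)) = 51 - I*sqrt(2917) ≈ 51.0 - 54.009*I)
1/(J + s) = 1/(-83092/1527827 + (51 - I*sqrt(2917))) = 1/(77836085/1527827 - I*sqrt(2917))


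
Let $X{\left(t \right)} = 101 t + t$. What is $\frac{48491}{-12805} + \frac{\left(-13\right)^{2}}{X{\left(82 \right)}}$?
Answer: $- \frac{403414679}{107101020} \approx -3.7667$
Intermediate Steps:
$X{\left(t \right)} = 102 t$
$\frac{48491}{-12805} + \frac{\left(-13\right)^{2}}{X{\left(82 \right)}} = \frac{48491}{-12805} + \frac{\left(-13\right)^{2}}{102 \cdot 82} = 48491 \left(- \frac{1}{12805}\right) + \frac{169}{8364} = - \frac{48491}{12805} + 169 \cdot \frac{1}{8364} = - \frac{48491}{12805} + \frac{169}{8364} = - \frac{403414679}{107101020}$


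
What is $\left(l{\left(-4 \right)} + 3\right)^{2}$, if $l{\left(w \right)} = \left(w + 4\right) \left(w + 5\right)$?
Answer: $9$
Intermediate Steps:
$l{\left(w \right)} = \left(4 + w\right) \left(5 + w\right)$
$\left(l{\left(-4 \right)} + 3\right)^{2} = \left(\left(20 + \left(-4\right)^{2} + 9 \left(-4\right)\right) + 3\right)^{2} = \left(\left(20 + 16 - 36\right) + 3\right)^{2} = \left(0 + 3\right)^{2} = 3^{2} = 9$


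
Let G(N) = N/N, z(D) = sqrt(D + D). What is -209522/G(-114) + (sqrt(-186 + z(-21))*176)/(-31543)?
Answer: -209522 - 176*sqrt(-186 + I*sqrt(42))/31543 ≈ -2.0952e+5 - 0.076108*I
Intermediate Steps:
z(D) = sqrt(2)*sqrt(D) (z(D) = sqrt(2*D) = sqrt(2)*sqrt(D))
G(N) = 1
-209522/G(-114) + (sqrt(-186 + z(-21))*176)/(-31543) = -209522/1 + (sqrt(-186 + sqrt(2)*sqrt(-21))*176)/(-31543) = -209522*1 + (sqrt(-186 + sqrt(2)*(I*sqrt(21)))*176)*(-1/31543) = -209522 + (sqrt(-186 + I*sqrt(42))*176)*(-1/31543) = -209522 + (176*sqrt(-186 + I*sqrt(42)))*(-1/31543) = -209522 - 176*sqrt(-186 + I*sqrt(42))/31543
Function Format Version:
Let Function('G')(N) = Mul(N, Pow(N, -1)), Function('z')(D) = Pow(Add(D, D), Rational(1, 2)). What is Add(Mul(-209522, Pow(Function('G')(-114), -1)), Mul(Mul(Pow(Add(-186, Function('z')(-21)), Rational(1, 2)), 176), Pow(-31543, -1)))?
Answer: Add(-209522, Mul(Rational(-176, 31543), Pow(Add(-186, Mul(I, Pow(42, Rational(1, 2)))), Rational(1, 2)))) ≈ Add(-2.0952e+5, Mul(-0.076108, I))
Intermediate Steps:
Function('z')(D) = Mul(Pow(2, Rational(1, 2)), Pow(D, Rational(1, 2))) (Function('z')(D) = Pow(Mul(2, D), Rational(1, 2)) = Mul(Pow(2, Rational(1, 2)), Pow(D, Rational(1, 2))))
Function('G')(N) = 1
Add(Mul(-209522, Pow(Function('G')(-114), -1)), Mul(Mul(Pow(Add(-186, Function('z')(-21)), Rational(1, 2)), 176), Pow(-31543, -1))) = Add(Mul(-209522, Pow(1, -1)), Mul(Mul(Pow(Add(-186, Mul(Pow(2, Rational(1, 2)), Pow(-21, Rational(1, 2)))), Rational(1, 2)), 176), Pow(-31543, -1))) = Add(Mul(-209522, 1), Mul(Mul(Pow(Add(-186, Mul(Pow(2, Rational(1, 2)), Mul(I, Pow(21, Rational(1, 2))))), Rational(1, 2)), 176), Rational(-1, 31543))) = Add(-209522, Mul(Mul(Pow(Add(-186, Mul(I, Pow(42, Rational(1, 2)))), Rational(1, 2)), 176), Rational(-1, 31543))) = Add(-209522, Mul(Mul(176, Pow(Add(-186, Mul(I, Pow(42, Rational(1, 2)))), Rational(1, 2))), Rational(-1, 31543))) = Add(-209522, Mul(Rational(-176, 31543), Pow(Add(-186, Mul(I, Pow(42, Rational(1, 2)))), Rational(1, 2))))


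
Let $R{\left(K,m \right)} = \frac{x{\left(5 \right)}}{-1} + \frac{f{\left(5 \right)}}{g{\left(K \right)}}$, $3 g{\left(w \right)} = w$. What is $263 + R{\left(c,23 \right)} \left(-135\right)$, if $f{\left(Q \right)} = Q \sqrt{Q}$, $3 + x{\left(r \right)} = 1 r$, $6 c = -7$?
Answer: $533 + \frac{12150 \sqrt{5}}{7} \approx 4414.2$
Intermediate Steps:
$g{\left(w \right)} = \frac{w}{3}$
$c = - \frac{7}{6}$ ($c = \frac{1}{6} \left(-7\right) = - \frac{7}{6} \approx -1.1667$)
$x{\left(r \right)} = -3 + r$ ($x{\left(r \right)} = -3 + 1 r = -3 + r$)
$f{\left(Q \right)} = Q^{\frac{3}{2}}$
$R{\left(K,m \right)} = -2 + \frac{15 \sqrt{5}}{K}$ ($R{\left(K,m \right)} = \frac{-3 + 5}{-1} + \frac{5^{\frac{3}{2}}}{\frac{1}{3} K} = 2 \left(-1\right) + 5 \sqrt{5} \frac{3}{K} = -2 + \frac{15 \sqrt{5}}{K}$)
$263 + R{\left(c,23 \right)} \left(-135\right) = 263 + \left(-2 + \frac{15 \sqrt{5}}{- \frac{7}{6}}\right) \left(-135\right) = 263 + \left(-2 + 15 \sqrt{5} \left(- \frac{6}{7}\right)\right) \left(-135\right) = 263 + \left(-2 - \frac{90 \sqrt{5}}{7}\right) \left(-135\right) = 263 + \left(270 + \frac{12150 \sqrt{5}}{7}\right) = 533 + \frac{12150 \sqrt{5}}{7}$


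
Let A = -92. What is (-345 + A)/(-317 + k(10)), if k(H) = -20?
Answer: 437/337 ≈ 1.2967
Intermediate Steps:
(-345 + A)/(-317 + k(10)) = (-345 - 92)/(-317 - 20) = -437/(-337) = -437*(-1/337) = 437/337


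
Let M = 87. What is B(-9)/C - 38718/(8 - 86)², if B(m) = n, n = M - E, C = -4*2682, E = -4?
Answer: -11553343/1813032 ≈ -6.3724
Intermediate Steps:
C = -10728
n = 91 (n = 87 - 1*(-4) = 87 + 4 = 91)
B(m) = 91
B(-9)/C - 38718/(8 - 86)² = 91/(-10728) - 38718/(8 - 86)² = 91*(-1/10728) - 38718/((-78)²) = -91/10728 - 38718/6084 = -91/10728 - 38718*1/6084 = -91/10728 - 2151/338 = -11553343/1813032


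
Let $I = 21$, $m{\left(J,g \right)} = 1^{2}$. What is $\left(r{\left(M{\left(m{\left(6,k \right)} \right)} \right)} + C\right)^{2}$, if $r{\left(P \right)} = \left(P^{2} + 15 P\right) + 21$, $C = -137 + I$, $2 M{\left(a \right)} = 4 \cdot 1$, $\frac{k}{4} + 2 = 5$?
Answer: $3721$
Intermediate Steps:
$k = 12$ ($k = -8 + 4 \cdot 5 = -8 + 20 = 12$)
$m{\left(J,g \right)} = 1$
$M{\left(a \right)} = 2$ ($M{\left(a \right)} = \frac{4 \cdot 1}{2} = \frac{1}{2} \cdot 4 = 2$)
$C = -116$ ($C = -137 + 21 = -116$)
$r{\left(P \right)} = 21 + P^{2} + 15 P$
$\left(r{\left(M{\left(m{\left(6,k \right)} \right)} \right)} + C\right)^{2} = \left(\left(21 + 2^{2} + 15 \cdot 2\right) - 116\right)^{2} = \left(\left(21 + 4 + 30\right) - 116\right)^{2} = \left(55 - 116\right)^{2} = \left(-61\right)^{2} = 3721$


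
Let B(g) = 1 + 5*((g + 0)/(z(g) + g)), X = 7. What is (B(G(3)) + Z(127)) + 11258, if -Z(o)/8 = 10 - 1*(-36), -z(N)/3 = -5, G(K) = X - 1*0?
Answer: 239637/22 ≈ 10893.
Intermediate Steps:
G(K) = 7 (G(K) = 7 - 1*0 = 7 + 0 = 7)
z(N) = 15 (z(N) = -3*(-5) = 15)
Z(o) = -368 (Z(o) = -8*(10 - 1*(-36)) = -8*(10 + 36) = -8*46 = -368)
B(g) = 1 + 5*g/(15 + g) (B(g) = 1 + 5*((g + 0)/(15 + g)) = 1 + 5*(g/(15 + g)) = 1 + 5*g/(15 + g))
(B(G(3)) + Z(127)) + 11258 = (3*(5 + 2*7)/(15 + 7) - 368) + 11258 = (3*(5 + 14)/22 - 368) + 11258 = (3*(1/22)*19 - 368) + 11258 = (57/22 - 368) + 11258 = -8039/22 + 11258 = 239637/22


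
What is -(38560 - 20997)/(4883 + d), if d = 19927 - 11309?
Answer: -17563/13501 ≈ -1.3009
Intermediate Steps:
d = 8618
-(38560 - 20997)/(4883 + d) = -(38560 - 20997)/(4883 + 8618) = -17563/13501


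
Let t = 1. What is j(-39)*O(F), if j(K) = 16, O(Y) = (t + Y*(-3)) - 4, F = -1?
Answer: 0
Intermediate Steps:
O(Y) = -3 - 3*Y (O(Y) = (1 + Y*(-3)) - 4 = (1 - 3*Y) - 4 = -3 - 3*Y)
j(-39)*O(F) = 16*(-3 - 3*(-1)) = 16*(-3 + 3) = 16*0 = 0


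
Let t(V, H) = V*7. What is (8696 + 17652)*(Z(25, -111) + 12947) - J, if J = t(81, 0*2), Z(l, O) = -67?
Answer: 339361673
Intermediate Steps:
t(V, H) = 7*V
J = 567 (J = 7*81 = 567)
(8696 + 17652)*(Z(25, -111) + 12947) - J = (8696 + 17652)*(-67 + 12947) - 1*567 = 26348*12880 - 567 = 339362240 - 567 = 339361673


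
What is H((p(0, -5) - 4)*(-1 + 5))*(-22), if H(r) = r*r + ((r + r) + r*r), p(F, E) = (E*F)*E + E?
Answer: -55440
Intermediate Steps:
p(F, E) = E + F*E² (p(F, E) = F*E² + E = E + F*E²)
H(r) = 2*r + 2*r² (H(r) = r² + (2*r + r²) = r² + (r² + 2*r) = 2*r + 2*r²)
H((p(0, -5) - 4)*(-1 + 5))*(-22) = (2*((-5*(1 - 5*0) - 4)*(-1 + 5))*(1 + (-5*(1 - 5*0) - 4)*(-1 + 5)))*(-22) = (2*((-5*(1 + 0) - 4)*4)*(1 + (-5*(1 + 0) - 4)*4))*(-22) = (2*((-5*1 - 4)*4)*(1 + (-5*1 - 4)*4))*(-22) = (2*((-5 - 4)*4)*(1 + (-5 - 4)*4))*(-22) = (2*(-9*4)*(1 - 9*4))*(-22) = (2*(-36)*(1 - 36))*(-22) = (2*(-36)*(-35))*(-22) = 2520*(-22) = -55440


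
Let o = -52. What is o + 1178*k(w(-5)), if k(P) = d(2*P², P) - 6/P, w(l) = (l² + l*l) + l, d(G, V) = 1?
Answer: 14534/15 ≈ 968.93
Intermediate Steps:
w(l) = l + 2*l² (w(l) = (l² + l²) + l = 2*l² + l = l + 2*l²)
k(P) = 1 - 6/P
o + 1178*k(w(-5)) = -52 + 1178*((-6 - 5*(1 + 2*(-5)))/((-5*(1 + 2*(-5))))) = -52 + 1178*((-6 - 5*(1 - 10))/((-5*(1 - 10)))) = -52 + 1178*((-6 - 5*(-9))/((-5*(-9)))) = -52 + 1178*((-6 + 45)/45) = -52 + 1178*((1/45)*39) = -52 + 1178*(13/15) = -52 + 15314/15 = 14534/15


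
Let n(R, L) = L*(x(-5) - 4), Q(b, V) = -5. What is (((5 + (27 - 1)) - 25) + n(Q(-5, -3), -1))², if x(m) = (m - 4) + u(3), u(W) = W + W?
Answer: 169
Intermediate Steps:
u(W) = 2*W
x(m) = 2 + m (x(m) = (m - 4) + 2*3 = (-4 + m) + 6 = 2 + m)
n(R, L) = -7*L (n(R, L) = L*((2 - 5) - 4) = L*(-3 - 4) = L*(-7) = -7*L)
(((5 + (27 - 1)) - 25) + n(Q(-5, -3), -1))² = (((5 + (27 - 1)) - 25) - 7*(-1))² = (((5 + 26) - 25) + 7)² = ((31 - 25) + 7)² = (6 + 7)² = 13² = 169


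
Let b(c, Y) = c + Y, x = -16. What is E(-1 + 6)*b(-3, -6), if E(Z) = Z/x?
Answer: 45/16 ≈ 2.8125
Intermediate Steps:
b(c, Y) = Y + c
E(Z) = -Z/16 (E(Z) = Z/(-16) = Z*(-1/16) = -Z/16)
E(-1 + 6)*b(-3, -6) = (-(-1 + 6)/16)*(-6 - 3) = -1/16*5*(-9) = -5/16*(-9) = 45/16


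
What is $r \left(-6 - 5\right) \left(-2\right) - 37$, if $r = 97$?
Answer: $2097$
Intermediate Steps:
$r \left(-6 - 5\right) \left(-2\right) - 37 = 97 \left(-6 - 5\right) \left(-2\right) - 37 = 97 \left(\left(-11\right) \left(-2\right)\right) - 37 = 97 \cdot 22 - 37 = 2134 - 37 = 2097$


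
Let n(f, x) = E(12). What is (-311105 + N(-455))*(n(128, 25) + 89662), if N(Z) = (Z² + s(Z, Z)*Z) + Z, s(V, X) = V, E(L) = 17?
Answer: 9191200710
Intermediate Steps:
n(f, x) = 17
N(Z) = Z + 2*Z² (N(Z) = (Z² + Z*Z) + Z = (Z² + Z²) + Z = 2*Z² + Z = Z + 2*Z²)
(-311105 + N(-455))*(n(128, 25) + 89662) = (-311105 - 455*(1 + 2*(-455)))*(17 + 89662) = (-311105 - 455*(1 - 910))*89679 = (-311105 - 455*(-909))*89679 = (-311105 + 413595)*89679 = 102490*89679 = 9191200710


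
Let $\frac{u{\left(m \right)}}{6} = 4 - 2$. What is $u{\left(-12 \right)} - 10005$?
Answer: $-9993$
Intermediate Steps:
$u{\left(m \right)} = 12$ ($u{\left(m \right)} = 6 \left(4 - 2\right) = 6 \cdot 2 = 12$)
$u{\left(-12 \right)} - 10005 = 12 - 10005 = -9993$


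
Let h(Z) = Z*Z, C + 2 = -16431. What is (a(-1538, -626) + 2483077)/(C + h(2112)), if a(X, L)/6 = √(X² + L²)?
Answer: 2483077/4444111 + 12*√689330/4444111 ≈ 0.56098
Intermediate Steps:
C = -16433 (C = -2 - 16431 = -16433)
a(X, L) = 6*√(L² + X²) (a(X, L) = 6*√(X² + L²) = 6*√(L² + X²))
h(Z) = Z²
(a(-1538, -626) + 2483077)/(C + h(2112)) = (6*√((-626)² + (-1538)²) + 2483077)/(-16433 + 2112²) = (6*√(391876 + 2365444) + 2483077)/(-16433 + 4460544) = (6*√2757320 + 2483077)/4444111 = (6*(2*√689330) + 2483077)*(1/4444111) = (12*√689330 + 2483077)*(1/4444111) = (2483077 + 12*√689330)*(1/4444111) = 2483077/4444111 + 12*√689330/4444111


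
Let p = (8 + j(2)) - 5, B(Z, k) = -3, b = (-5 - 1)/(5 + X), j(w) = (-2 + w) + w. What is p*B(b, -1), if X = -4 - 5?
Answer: -15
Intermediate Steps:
X = -9
j(w) = -2 + 2*w
b = 3/2 (b = (-5 - 1)/(5 - 9) = -6/(-4) = -6*(-¼) = 3/2 ≈ 1.5000)
p = 5 (p = (8 + (-2 + 2*2)) - 5 = (8 + (-2 + 4)) - 5 = (8 + 2) - 5 = 10 - 5 = 5)
p*B(b, -1) = 5*(-3) = -15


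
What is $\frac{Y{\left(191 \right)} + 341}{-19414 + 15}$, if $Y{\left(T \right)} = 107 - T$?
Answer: $- \frac{257}{19399} \approx -0.013248$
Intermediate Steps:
$\frac{Y{\left(191 \right)} + 341}{-19414 + 15} = \frac{\left(107 - 191\right) + 341}{-19414 + 15} = \frac{\left(107 - 191\right) + 341}{-19399} = \left(-84 + 341\right) \left(- \frac{1}{19399}\right) = 257 \left(- \frac{1}{19399}\right) = - \frac{257}{19399}$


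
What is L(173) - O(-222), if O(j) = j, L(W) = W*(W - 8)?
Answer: 28767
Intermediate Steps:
L(W) = W*(-8 + W)
L(173) - O(-222) = 173*(-8 + 173) - 1*(-222) = 173*165 + 222 = 28545 + 222 = 28767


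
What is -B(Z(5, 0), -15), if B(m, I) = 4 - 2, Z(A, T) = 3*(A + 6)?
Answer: -2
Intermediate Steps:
Z(A, T) = 18 + 3*A (Z(A, T) = 3*(6 + A) = 18 + 3*A)
B(m, I) = 2
-B(Z(5, 0), -15) = -1*2 = -2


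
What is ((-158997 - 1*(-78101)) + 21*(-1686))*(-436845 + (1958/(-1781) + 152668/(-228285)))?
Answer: 20656541307869853026/406575585 ≈ 5.0806e+10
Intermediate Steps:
((-158997 - 1*(-78101)) + 21*(-1686))*(-436845 + (1958/(-1781) + 152668/(-228285))) = ((-158997 + 78101) - 35406)*(-436845 + (1958*(-1/1781) + 152668*(-1/228285))) = (-80896 - 35406)*(-436845 + (-1958/1781 - 152668/228285)) = -116302*(-436845 - 718883738/406575585) = -116302*(-177611230313063/406575585) = 20656541307869853026/406575585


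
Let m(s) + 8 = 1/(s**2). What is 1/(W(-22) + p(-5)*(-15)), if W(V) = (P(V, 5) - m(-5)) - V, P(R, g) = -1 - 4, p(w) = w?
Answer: 25/2499 ≈ 0.010004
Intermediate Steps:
m(s) = -8 + s**(-2) (m(s) = -8 + 1/(s**2) = -8 + s**(-2))
P(R, g) = -5
W(V) = 74/25 - V (W(V) = (-5 - (-8 + (-5)**(-2))) - V = (-5 - (-8 + 1/25)) - V = (-5 - 1*(-199/25)) - V = (-5 + 199/25) - V = 74/25 - V)
1/(W(-22) + p(-5)*(-15)) = 1/((74/25 - 1*(-22)) - 5*(-15)) = 1/((74/25 + 22) + 75) = 1/(624/25 + 75) = 1/(2499/25) = 25/2499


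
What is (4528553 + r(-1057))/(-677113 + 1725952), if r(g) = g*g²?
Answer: -1176403640/1048839 ≈ -1121.6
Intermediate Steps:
r(g) = g³
(4528553 + r(-1057))/(-677113 + 1725952) = (4528553 + (-1057)³)/(-677113 + 1725952) = (4528553 - 1180932193)/1048839 = -1176403640*1/1048839 = -1176403640/1048839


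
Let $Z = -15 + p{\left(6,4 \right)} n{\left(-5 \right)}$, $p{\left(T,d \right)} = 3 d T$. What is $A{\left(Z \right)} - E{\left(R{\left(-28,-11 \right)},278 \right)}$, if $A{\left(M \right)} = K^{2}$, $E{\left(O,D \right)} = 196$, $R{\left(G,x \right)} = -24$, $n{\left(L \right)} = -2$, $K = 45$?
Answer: $1829$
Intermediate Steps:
$p{\left(T,d \right)} = 3 T d$
$Z = -159$ ($Z = -15 + 3 \cdot 6 \cdot 4 \left(-2\right) = -15 + 72 \left(-2\right) = -15 - 144 = -159$)
$A{\left(M \right)} = 2025$ ($A{\left(M \right)} = 45^{2} = 2025$)
$A{\left(Z \right)} - E{\left(R{\left(-28,-11 \right)},278 \right)} = 2025 - 196 = 1829$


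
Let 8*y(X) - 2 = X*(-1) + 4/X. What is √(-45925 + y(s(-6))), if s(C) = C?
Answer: I*√1653267/6 ≈ 214.3*I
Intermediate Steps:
y(X) = ¼ + 1/(2*X) - X/8 (y(X) = ¼ + (X*(-1) + 4/X)/8 = ¼ + (-X + 4/X)/8 = ¼ + (1/(2*X) - X/8) = ¼ + 1/(2*X) - X/8)
√(-45925 + y(s(-6))) = √(-45925 + (⅛)*(4 - 1*(-6)*(-2 - 6))/(-6)) = √(-45925 + (⅛)*(-⅙)*(4 - 1*(-6)*(-8))) = √(-45925 + (⅛)*(-⅙)*(4 - 48)) = √(-45925 + (⅛)*(-⅙)*(-44)) = √(-45925 + 11/12) = √(-551089/12) = I*√1653267/6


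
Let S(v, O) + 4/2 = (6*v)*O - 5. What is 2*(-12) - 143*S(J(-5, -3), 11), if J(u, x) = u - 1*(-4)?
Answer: 10415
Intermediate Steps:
J(u, x) = 4 + u (J(u, x) = u + 4 = 4 + u)
S(v, O) = -7 + 6*O*v (S(v, O) = -2 + ((6*v)*O - 5) = -2 + (6*O*v - 5) = -2 + (-5 + 6*O*v) = -7 + 6*O*v)
2*(-12) - 143*S(J(-5, -3), 11) = 2*(-12) - 143*(-7 + 6*11*(4 - 5)) = -24 - 143*(-7 + 6*11*(-1)) = -24 - 143*(-7 - 66) = -24 - 143*(-73) = -24 + 10439 = 10415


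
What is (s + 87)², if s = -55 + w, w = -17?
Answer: 225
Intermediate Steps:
s = -72 (s = -55 - 17 = -72)
(s + 87)² = (-72 + 87)² = 15² = 225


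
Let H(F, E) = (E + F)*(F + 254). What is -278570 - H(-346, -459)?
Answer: -352630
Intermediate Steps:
H(F, E) = (254 + F)*(E + F) (H(F, E) = (E + F)*(254 + F) = (254 + F)*(E + F))
-278570 - H(-346, -459) = -278570 - ((-346)**2 + 254*(-459) + 254*(-346) - 459*(-346)) = -278570 - (119716 - 116586 - 87884 + 158814) = -278570 - 1*74060 = -278570 - 74060 = -352630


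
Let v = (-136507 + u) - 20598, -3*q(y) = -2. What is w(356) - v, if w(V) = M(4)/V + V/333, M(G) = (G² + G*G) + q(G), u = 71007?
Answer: 5103441659/59274 ≈ 86099.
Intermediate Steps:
q(y) = ⅔ (q(y) = -⅓*(-2) = ⅔)
v = -86098 (v = (-136507 + 71007) - 20598 = -65500 - 20598 = -86098)
M(G) = ⅔ + 2*G² (M(G) = (G² + G*G) + ⅔ = (G² + G²) + ⅔ = 2*G² + ⅔ = ⅔ + 2*G²)
w(V) = V/333 + 98/(3*V) (w(V) = (⅔ + 2*4²)/V + V/333 = (⅔ + 2*16)/V + V*(1/333) = (⅔ + 32)/V + V/333 = 98/(3*V) + V/333 = V/333 + 98/(3*V))
w(356) - v = (1/333)*(10878 + 356²)/356 - 1*(-86098) = (1/333)*(1/356)*(10878 + 126736) + 86098 = (1/333)*(1/356)*137614 + 86098 = 68807/59274 + 86098 = 5103441659/59274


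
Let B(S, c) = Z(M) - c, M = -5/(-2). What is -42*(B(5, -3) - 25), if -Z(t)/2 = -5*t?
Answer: -126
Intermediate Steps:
M = 5/2 (M = -5*(-1/2) = 5/2 ≈ 2.5000)
Z(t) = 10*t (Z(t) = -(-10)*t = 10*t)
B(S, c) = 25 - c (B(S, c) = 10*(5/2) - c = 25 - c)
-42*(B(5, -3) - 25) = -42*((25 - 1*(-3)) - 25) = -42*((25 + 3) - 25) = -42*(28 - 25) = -42*3 = -126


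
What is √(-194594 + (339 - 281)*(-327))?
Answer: 2*I*√53390 ≈ 462.13*I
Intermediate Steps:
√(-194594 + (339 - 281)*(-327)) = √(-194594 + 58*(-327)) = √(-194594 - 18966) = √(-213560) = 2*I*√53390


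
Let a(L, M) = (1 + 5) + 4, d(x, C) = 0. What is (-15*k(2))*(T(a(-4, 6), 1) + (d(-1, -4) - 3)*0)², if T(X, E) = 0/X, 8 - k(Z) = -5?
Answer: 0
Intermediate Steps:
k(Z) = 13 (k(Z) = 8 - 1*(-5) = 8 + 5 = 13)
a(L, M) = 10 (a(L, M) = 6 + 4 = 10)
T(X, E) = 0
(-15*k(2))*(T(a(-4, 6), 1) + (d(-1, -4) - 3)*0)² = (-15*13)*(0 + (0 - 3)*0)² = -195*(0 - 3*0)² = -195*(0 + 0)² = -195*0² = -195*0 = 0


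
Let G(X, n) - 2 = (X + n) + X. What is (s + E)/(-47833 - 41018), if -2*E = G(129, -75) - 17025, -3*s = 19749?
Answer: -1837/88851 ≈ -0.020675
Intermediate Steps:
G(X, n) = 2 + n + 2*X (G(X, n) = 2 + ((X + n) + X) = 2 + (n + 2*X) = 2 + n + 2*X)
s = -6583 (s = -1/3*19749 = -6583)
E = 8420 (E = -((2 - 75 + 2*129) - 17025)/2 = -((2 - 75 + 258) - 17025)/2 = -(185 - 17025)/2 = -1/2*(-16840) = 8420)
(s + E)/(-47833 - 41018) = (-6583 + 8420)/(-47833 - 41018) = 1837/(-88851) = 1837*(-1/88851) = -1837/88851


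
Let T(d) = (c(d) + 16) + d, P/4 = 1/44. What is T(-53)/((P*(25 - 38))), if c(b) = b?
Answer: 990/13 ≈ 76.154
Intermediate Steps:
P = 1/11 (P = 4*(1/44) = 1/11 ≈ 0.090909)
T(d) = 16 + 2*d (T(d) = (d + 16) + d = (16 + d) + d = 16 + 2*d)
T(-53)/((P*(25 - 38))) = (16 + 2*(-53))/(((25 - 38)/11)) = (16 - 106)/(((1/11)*(-13))) = -90/(-13/11) = -90*(-11/13) = 990/13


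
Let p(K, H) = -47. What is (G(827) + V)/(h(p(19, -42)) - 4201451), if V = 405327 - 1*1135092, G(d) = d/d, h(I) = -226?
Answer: 729764/4201677 ≈ 0.17368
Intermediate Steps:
G(d) = 1
V = -729765 (V = 405327 - 1135092 = -729765)
(G(827) + V)/(h(p(19, -42)) - 4201451) = (1 - 729765)/(-226 - 4201451) = -729764/(-4201677) = -729764*(-1/4201677) = 729764/4201677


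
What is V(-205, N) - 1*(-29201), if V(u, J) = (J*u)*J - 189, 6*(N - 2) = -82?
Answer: 9983/9 ≈ 1109.2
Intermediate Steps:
N = -35/3 (N = 2 + (⅙)*(-82) = 2 - 41/3 = -35/3 ≈ -11.667)
V(u, J) = -189 + u*J² (V(u, J) = u*J² - 189 = -189 + u*J²)
V(-205, N) - 1*(-29201) = (-189 - 205*(-35/3)²) - 1*(-29201) = (-189 - 205*1225/9) + 29201 = (-189 - 251125/9) + 29201 = -252826/9 + 29201 = 9983/9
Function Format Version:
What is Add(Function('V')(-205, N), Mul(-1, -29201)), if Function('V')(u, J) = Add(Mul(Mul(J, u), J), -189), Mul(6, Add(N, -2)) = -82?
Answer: Rational(9983, 9) ≈ 1109.2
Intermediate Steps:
N = Rational(-35, 3) (N = Add(2, Mul(Rational(1, 6), -82)) = Add(2, Rational(-41, 3)) = Rational(-35, 3) ≈ -11.667)
Function('V')(u, J) = Add(-189, Mul(u, Pow(J, 2))) (Function('V')(u, J) = Add(Mul(u, Pow(J, 2)), -189) = Add(-189, Mul(u, Pow(J, 2))))
Add(Function('V')(-205, N), Mul(-1, -29201)) = Add(Add(-189, Mul(-205, Pow(Rational(-35, 3), 2))), Mul(-1, -29201)) = Add(Add(-189, Mul(-205, Rational(1225, 9))), 29201) = Add(Add(-189, Rational(-251125, 9)), 29201) = Add(Rational(-252826, 9), 29201) = Rational(9983, 9)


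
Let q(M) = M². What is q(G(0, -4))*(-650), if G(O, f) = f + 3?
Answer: -650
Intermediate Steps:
G(O, f) = 3 + f
q(G(0, -4))*(-650) = (3 - 4)²*(-650) = (-1)²*(-650) = 1*(-650) = -650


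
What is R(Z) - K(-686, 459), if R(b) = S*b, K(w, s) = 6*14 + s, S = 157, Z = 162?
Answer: 24891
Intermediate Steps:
K(w, s) = 84 + s
R(b) = 157*b
R(Z) - K(-686, 459) = 157*162 - (84 + 459) = 25434 - 1*543 = 25434 - 543 = 24891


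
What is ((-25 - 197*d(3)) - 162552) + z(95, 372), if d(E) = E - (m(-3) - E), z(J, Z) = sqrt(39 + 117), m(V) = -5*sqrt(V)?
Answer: -163759 + 2*sqrt(39) - 985*I*sqrt(3) ≈ -1.6375e+5 - 1706.1*I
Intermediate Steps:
z(J, Z) = 2*sqrt(39) (z(J, Z) = sqrt(156) = 2*sqrt(39))
d(E) = 2*E + 5*I*sqrt(3) (d(E) = E - (-5*I*sqrt(3) - E) = E - (-E - 5*I*sqrt(3)) = E + (E + 5*I*sqrt(3)) = 2*E + 5*I*sqrt(3))
((-25 - 197*d(3)) - 162552) + z(95, 372) = ((-25 - 197*(2*3 + 5*I*sqrt(3))) - 162552) + 2*sqrt(39) = ((-25 - 197*(6 + 5*I*sqrt(3))) - 162552) + 2*sqrt(39) = ((-25 + (-1182 - 985*I*sqrt(3))) - 162552) + 2*sqrt(39) = ((-1207 - 985*I*sqrt(3)) - 162552) + 2*sqrt(39) = (-163759 - 985*I*sqrt(3)) + 2*sqrt(39) = -163759 + 2*sqrt(39) - 985*I*sqrt(3)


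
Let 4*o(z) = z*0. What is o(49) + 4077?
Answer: 4077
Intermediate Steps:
o(z) = 0 (o(z) = (z*0)/4 = (1/4)*0 = 0)
o(49) + 4077 = 0 + 4077 = 4077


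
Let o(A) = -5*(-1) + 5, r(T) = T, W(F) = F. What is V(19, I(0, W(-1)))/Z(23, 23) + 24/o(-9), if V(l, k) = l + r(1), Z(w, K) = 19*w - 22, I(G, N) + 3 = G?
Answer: 1016/415 ≈ 2.4482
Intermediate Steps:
I(G, N) = -3 + G
Z(w, K) = -22 + 19*w
V(l, k) = 1 + l (V(l, k) = l + 1 = 1 + l)
o(A) = 10 (o(A) = 5 + 5 = 10)
V(19, I(0, W(-1)))/Z(23, 23) + 24/o(-9) = (1 + 19)/(-22 + 19*23) + 24/10 = 20/(-22 + 437) + 24*(1/10) = 20/415 + 12/5 = 20*(1/415) + 12/5 = 4/83 + 12/5 = 1016/415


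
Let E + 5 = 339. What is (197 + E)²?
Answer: 281961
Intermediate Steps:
E = 334 (E = -5 + 339 = 334)
(197 + E)² = (197 + 334)² = 531² = 281961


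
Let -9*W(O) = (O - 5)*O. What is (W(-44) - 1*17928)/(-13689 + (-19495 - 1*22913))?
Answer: 163508/504873 ≈ 0.32386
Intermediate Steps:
W(O) = -O*(-5 + O)/9 (W(O) = -(O - 5)*O/9 = -(-5 + O)*O/9 = -O*(-5 + O)/9)
(W(-44) - 1*17928)/(-13689 + (-19495 - 1*22913)) = ((⅑)*(-44)*(5 - 1*(-44)) - 1*17928)/(-13689 + (-19495 - 1*22913)) = ((⅑)*(-44)*(5 + 44) - 17928)/(-13689 + (-19495 - 22913)) = ((⅑)*(-44)*49 - 17928)/(-13689 - 42408) = (-2156/9 - 17928)/(-56097) = -163508/9*(-1/56097) = 163508/504873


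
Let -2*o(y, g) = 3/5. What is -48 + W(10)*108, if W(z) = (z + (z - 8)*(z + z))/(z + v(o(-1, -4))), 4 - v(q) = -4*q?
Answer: 2991/8 ≈ 373.88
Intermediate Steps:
o(y, g) = -3/10 (o(y, g) = -3/(2*5) = -1/2*3/5 = -3/10)
v(q) = 4 + 4*q (v(q) = 4 - (-4)*q = 4 + 4*q)
W(z) = (z + 2*z*(-8 + z))/(14/5 + z) (W(z) = (z + (z - 8)*(z + z))/(z + (4 + 4*(-3/10))) = (z + (-8 + z)*(2*z))/(z + (4 - 6/5)) = (z + 2*z*(-8 + z))/(z + 14/5) = (z + 2*z*(-8 + z))/(14/5 + z))
-48 + W(10)*108 = -48 + (5*10*(-15 + 2*10)/(14 + 5*10))*108 = -48 + (5*10*(-15 + 20)/(14 + 50))*108 = -48 + (5*10*5/64)*108 = -48 + (5*10*(1/64)*5)*108 = -48 + (125/32)*108 = -48 + 3375/8 = 2991/8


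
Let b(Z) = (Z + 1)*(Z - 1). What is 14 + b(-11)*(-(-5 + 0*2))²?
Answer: 3014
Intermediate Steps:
b(Z) = (1 + Z)*(-1 + Z)
14 + b(-11)*(-(-5 + 0*2))² = 14 + (-1 + (-11)²)*(-(-5 + 0*2))² = 14 + (-1 + 121)*(-(-5 + 0))² = 14 + 120*(-1*(-5))² = 14 + 120*5² = 14 + 120*25 = 14 + 3000 = 3014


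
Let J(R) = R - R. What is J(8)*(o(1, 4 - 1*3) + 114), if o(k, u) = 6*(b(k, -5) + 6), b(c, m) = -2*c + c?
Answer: 0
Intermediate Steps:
b(c, m) = -c
o(k, u) = 36 - 6*k (o(k, u) = 6*(-k + 6) = 6*(6 - k) = 36 - 6*k)
J(R) = 0
J(8)*(o(1, 4 - 1*3) + 114) = 0*((36 - 6*1) + 114) = 0*((36 - 6) + 114) = 0*(30 + 114) = 0*144 = 0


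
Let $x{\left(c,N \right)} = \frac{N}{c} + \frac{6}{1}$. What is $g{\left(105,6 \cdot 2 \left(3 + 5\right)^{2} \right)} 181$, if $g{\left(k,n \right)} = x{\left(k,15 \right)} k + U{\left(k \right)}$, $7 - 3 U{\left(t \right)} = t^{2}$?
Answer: $- \frac{1644023}{3} \approx -5.4801 \cdot 10^{5}$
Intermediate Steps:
$x{\left(c,N \right)} = 6 + \frac{N}{c}$ ($x{\left(c,N \right)} = \frac{N}{c} + 6 \cdot 1 = \frac{N}{c} + 6 = 6 + \frac{N}{c}$)
$U{\left(t \right)} = \frac{7}{3} - \frac{t^{2}}{3}$
$g{\left(k,n \right)} = \frac{7}{3} - \frac{k^{2}}{3} + k \left(6 + \frac{15}{k}\right)$ ($g{\left(k,n \right)} = \left(6 + \frac{15}{k}\right) k - \left(- \frac{7}{3} + \frac{k^{2}}{3}\right) = k \left(6 + \frac{15}{k}\right) - \left(- \frac{7}{3} + \frac{k^{2}}{3}\right) = \frac{7}{3} - \frac{k^{2}}{3} + k \left(6 + \frac{15}{k}\right)$)
$g{\left(105,6 \cdot 2 \left(3 + 5\right)^{2} \right)} 181 = \left(\frac{52}{3} + 6 \cdot 105 - \frac{105^{2}}{3}\right) 181 = \left(\frac{52}{3} + 630 - 3675\right) 181 = \left(- \frac{9083}{3}\right) 181 = - \frac{1644023}{3}$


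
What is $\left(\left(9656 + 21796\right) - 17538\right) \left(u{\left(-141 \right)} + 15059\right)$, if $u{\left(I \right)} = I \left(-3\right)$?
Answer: $215416548$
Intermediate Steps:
$u{\left(I \right)} = - 3 I$
$\left(\left(9656 + 21796\right) - 17538\right) \left(u{\left(-141 \right)} + 15059\right) = \left(\left(9656 + 21796\right) - 17538\right) \left(\left(-3\right) \left(-141\right) + 15059\right) = \left(31452 - 17538\right) \left(423 + 15059\right) = 13914 \cdot 15482 = 215416548$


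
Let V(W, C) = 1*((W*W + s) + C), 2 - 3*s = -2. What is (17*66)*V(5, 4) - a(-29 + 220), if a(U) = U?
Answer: 33843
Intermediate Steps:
s = 4/3 (s = 2/3 - 1/3*(-2) = 2/3 + 2/3 = 4/3 ≈ 1.3333)
V(W, C) = 4/3 + C + W**2 (V(W, C) = 1*((W*W + 4/3) + C) = 1*((W**2 + 4/3) + C) = 1*((4/3 + W**2) + C) = 1*(4/3 + C + W**2) = 4/3 + C + W**2)
(17*66)*V(5, 4) - a(-29 + 220) = (17*66)*(4/3 + 4 + 5**2) - (-29 + 220) = 1122*(4/3 + 4 + 25) - 1*191 = 1122*(91/3) - 191 = 34034 - 191 = 33843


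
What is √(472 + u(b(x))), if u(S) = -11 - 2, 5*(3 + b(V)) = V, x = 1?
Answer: 3*√51 ≈ 21.424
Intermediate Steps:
b(V) = -3 + V/5
u(S) = -13
√(472 + u(b(x))) = √(472 - 13) = √459 = 3*√51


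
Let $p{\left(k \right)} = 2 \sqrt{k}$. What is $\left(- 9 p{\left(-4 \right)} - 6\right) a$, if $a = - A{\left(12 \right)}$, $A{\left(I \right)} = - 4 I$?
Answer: $-288 - 1728 i \approx -288.0 - 1728.0 i$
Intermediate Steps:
$a = 48$ ($a = - \left(-4\right) 12 = \left(-1\right) \left(-48\right) = 48$)
$\left(- 9 p{\left(-4 \right)} - 6\right) a = \left(- 9 \cdot 2 \sqrt{-4} - 6\right) 48 = \left(- 9 \cdot 2 \cdot 2 i - 6\right) 48 = \left(- 9 \cdot 4 i - 6\right) 48 = \left(- 36 i - 6\right) 48 = \left(-6 - 36 i\right) 48 = -288 - 1728 i$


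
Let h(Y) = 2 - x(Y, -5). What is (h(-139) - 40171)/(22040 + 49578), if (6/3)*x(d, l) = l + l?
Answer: -20082/35809 ≈ -0.56081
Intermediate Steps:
x(d, l) = l (x(d, l) = (l + l)/2 = (2*l)/2 = l)
h(Y) = 7 (h(Y) = 2 - 1*(-5) = 2 + 5 = 7)
(h(-139) - 40171)/(22040 + 49578) = (7 - 40171)/(22040 + 49578) = -40164/71618 = -40164*1/71618 = -20082/35809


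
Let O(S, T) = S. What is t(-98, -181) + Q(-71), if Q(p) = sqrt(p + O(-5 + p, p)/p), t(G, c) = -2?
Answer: -2 + I*sqrt(352515)/71 ≈ -2.0 + 8.3624*I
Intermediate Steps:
Q(p) = sqrt(p + (-5 + p)/p)
t(-98, -181) + Q(-71) = -2 + sqrt(1 - 71 - 5/(-71)) = -2 + sqrt(1 - 71 - 5*(-1/71)) = -2 + sqrt(1 - 71 + 5/71) = -2 + sqrt(-4965/71) = -2 + I*sqrt(352515)/71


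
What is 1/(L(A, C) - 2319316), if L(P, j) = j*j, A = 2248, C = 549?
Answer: -1/2017915 ≈ -4.9556e-7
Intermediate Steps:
L(P, j) = j²
1/(L(A, C) - 2319316) = 1/(549² - 2319316) = 1/(301401 - 2319316) = 1/(-2017915) = -1/2017915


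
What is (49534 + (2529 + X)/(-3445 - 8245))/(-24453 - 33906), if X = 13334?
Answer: -193012199/227405570 ≈ -0.84876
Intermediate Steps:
(49534 + (2529 + X)/(-3445 - 8245))/(-24453 - 33906) = (49534 + (2529 + 13334)/(-3445 - 8245))/(-24453 - 33906) = (49534 + 15863/(-11690))/(-58359) = (49534 + 15863*(-1/11690))*(-1/58359) = (49534 - 15863/11690)*(-1/58359) = (579036597/11690)*(-1/58359) = -193012199/227405570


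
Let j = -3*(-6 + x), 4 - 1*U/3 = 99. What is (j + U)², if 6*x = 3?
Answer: 288369/4 ≈ 72092.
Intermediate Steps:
U = -285 (U = 12 - 3*99 = 12 - 297 = -285)
x = ½ (x = (⅙)*3 = ½ ≈ 0.50000)
j = 33/2 (j = -3*(-6 + ½) = -3*(-11/2) = 33/2 ≈ 16.500)
(j + U)² = (33/2 - 285)² = (-537/2)² = 288369/4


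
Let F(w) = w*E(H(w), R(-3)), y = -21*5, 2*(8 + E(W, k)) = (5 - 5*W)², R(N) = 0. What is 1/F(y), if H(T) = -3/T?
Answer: -7/2790 ≈ -0.0025090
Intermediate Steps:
E(W, k) = -8 + (5 - 5*W)²/2
y = -105
F(w) = w*(-8 + 25*(-1 - 3/w)²/2)
1/F(y) = 1/(75 + (9/2)*(-105) + (225/2)/(-105)) = 1/(75 - 945/2 + (225/2)*(-1/105)) = 1/(75 - 945/2 - 15/14) = 1/(-2790/7) = -7/2790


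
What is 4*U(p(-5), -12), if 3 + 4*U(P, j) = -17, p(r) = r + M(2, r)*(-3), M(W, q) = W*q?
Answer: -20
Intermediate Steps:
p(r) = -5*r (p(r) = r + (2*r)*(-3) = r - 6*r = -5*r)
U(P, j) = -5 (U(P, j) = -3/4 + (1/4)*(-17) = -3/4 - 17/4 = -5)
4*U(p(-5), -12) = 4*(-5) = -20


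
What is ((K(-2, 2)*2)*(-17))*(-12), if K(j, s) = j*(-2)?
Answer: 1632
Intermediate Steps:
K(j, s) = -2*j
((K(-2, 2)*2)*(-17))*(-12) = ((-2*(-2)*2)*(-17))*(-12) = ((4*2)*(-17))*(-12) = (8*(-17))*(-12) = -136*(-12) = 1632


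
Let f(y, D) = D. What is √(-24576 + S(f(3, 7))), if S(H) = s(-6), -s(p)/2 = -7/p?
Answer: I*√221205/3 ≈ 156.77*I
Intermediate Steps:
s(p) = 14/p (s(p) = -(-14)/p = 14/p)
S(H) = -7/3 (S(H) = 14/(-6) = 14*(-⅙) = -7/3)
√(-24576 + S(f(3, 7))) = √(-24576 - 7/3) = √(-73735/3) = I*√221205/3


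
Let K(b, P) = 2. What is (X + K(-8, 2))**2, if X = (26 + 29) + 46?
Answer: 10609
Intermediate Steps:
X = 101 (X = 55 + 46 = 101)
(X + K(-8, 2))**2 = (101 + 2)**2 = 103**2 = 10609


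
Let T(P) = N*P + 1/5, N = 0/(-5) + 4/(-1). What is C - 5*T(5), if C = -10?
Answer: 89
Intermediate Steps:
N = -4 (N = 0*(-⅕) + 4*(-1) = 0 - 4 = -4)
T(P) = ⅕ - 4*P (T(P) = -4*P + 1/5 = -4*P + ⅕ = ⅕ - 4*P)
C - 5*T(5) = -10 - 5*(⅕ - 4*5) = -10 - 5*(⅕ - 20) = -10 - 5*(-99/5) = -10 + 99 = 89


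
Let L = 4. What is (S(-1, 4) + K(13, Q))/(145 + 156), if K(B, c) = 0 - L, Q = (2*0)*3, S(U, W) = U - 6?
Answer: -11/301 ≈ -0.036545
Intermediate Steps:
S(U, W) = -6 + U
Q = 0 (Q = 0*3 = 0)
K(B, c) = -4 (K(B, c) = 0 - 1*4 = 0 - 4 = -4)
(S(-1, 4) + K(13, Q))/(145 + 156) = ((-6 - 1) - 4)/(145 + 156) = (-7 - 4)/301 = -11*1/301 = -11/301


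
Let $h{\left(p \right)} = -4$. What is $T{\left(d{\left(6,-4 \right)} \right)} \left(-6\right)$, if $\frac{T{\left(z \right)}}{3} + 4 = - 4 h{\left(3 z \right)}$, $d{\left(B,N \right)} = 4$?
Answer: $-216$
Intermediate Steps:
$T{\left(z \right)} = 36$ ($T{\left(z \right)} = -12 + 3 \left(\left(-4\right) \left(-4\right)\right) = -12 + 3 \cdot 16 = -12 + 48 = 36$)
$T{\left(d{\left(6,-4 \right)} \right)} \left(-6\right) = 36 \left(-6\right) = -216$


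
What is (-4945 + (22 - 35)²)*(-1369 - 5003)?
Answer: 30432672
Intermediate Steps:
(-4945 + (22 - 35)²)*(-1369 - 5003) = (-4945 + (-13)²)*(-6372) = (-4945 + 169)*(-6372) = -4776*(-6372) = 30432672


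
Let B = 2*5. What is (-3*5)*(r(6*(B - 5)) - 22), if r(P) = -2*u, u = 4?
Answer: 450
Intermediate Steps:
B = 10
r(P) = -8 (r(P) = -2*4 = -8)
(-3*5)*(r(6*(B - 5)) - 22) = (-3*5)*(-8 - 22) = -15*(-30) = 450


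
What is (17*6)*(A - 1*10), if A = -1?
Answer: -1122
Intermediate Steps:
(17*6)*(A - 1*10) = (17*6)*(-1 - 1*10) = 102*(-1 - 10) = 102*(-11) = -1122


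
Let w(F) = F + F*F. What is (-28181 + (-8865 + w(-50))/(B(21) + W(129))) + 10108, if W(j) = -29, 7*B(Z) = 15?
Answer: -3352819/188 ≈ -17834.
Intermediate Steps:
B(Z) = 15/7 (B(Z) = (⅐)*15 = 15/7)
w(F) = F + F²
(-28181 + (-8865 + w(-50))/(B(21) + W(129))) + 10108 = (-28181 + (-8865 - 50*(1 - 50))/(15/7 - 29)) + 10108 = (-28181 + (-8865 - 50*(-49))/(-188/7)) + 10108 = (-28181 + (-8865 + 2450)*(-7/188)) + 10108 = (-28181 - 6415*(-7/188)) + 10108 = (-28181 + 44905/188) + 10108 = -5253123/188 + 10108 = -3352819/188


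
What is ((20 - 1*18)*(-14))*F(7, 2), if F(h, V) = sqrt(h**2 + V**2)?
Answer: -28*sqrt(53) ≈ -203.84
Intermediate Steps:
F(h, V) = sqrt(V**2 + h**2)
((20 - 1*18)*(-14))*F(7, 2) = ((20 - 1*18)*(-14))*sqrt(2**2 + 7**2) = ((20 - 18)*(-14))*sqrt(4 + 49) = (2*(-14))*sqrt(53) = -28*sqrt(53)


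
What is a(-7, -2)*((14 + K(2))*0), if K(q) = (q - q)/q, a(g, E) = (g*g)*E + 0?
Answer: 0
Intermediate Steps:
a(g, E) = E*g**2 (a(g, E) = g**2*E + 0 = E*g**2 + 0 = E*g**2)
K(q) = 0 (K(q) = 0/q = 0)
a(-7, -2)*((14 + K(2))*0) = (-2*(-7)**2)*((14 + 0)*0) = (-2*49)*(14*0) = -98*0 = 0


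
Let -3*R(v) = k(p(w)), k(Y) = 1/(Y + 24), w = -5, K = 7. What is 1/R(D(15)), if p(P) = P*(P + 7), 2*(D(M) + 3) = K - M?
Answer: -42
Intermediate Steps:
D(M) = ½ - M/2 (D(M) = -3 + (7 - M)/2 = -3 + (7/2 - M/2) = ½ - M/2)
p(P) = P*(7 + P)
k(Y) = 1/(24 + Y)
R(v) = -1/42 (R(v) = -1/(3*(24 - 5*(7 - 5))) = -1/(3*(24 - 5*2)) = -1/(3*(24 - 10)) = -⅓/14 = -⅓*1/14 = -1/42)
1/R(D(15)) = 1/(-1/42) = -42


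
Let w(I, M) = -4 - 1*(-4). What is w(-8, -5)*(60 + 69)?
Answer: 0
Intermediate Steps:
w(I, M) = 0 (w(I, M) = -4 + 4 = 0)
w(-8, -5)*(60 + 69) = 0*(60 + 69) = 0*129 = 0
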